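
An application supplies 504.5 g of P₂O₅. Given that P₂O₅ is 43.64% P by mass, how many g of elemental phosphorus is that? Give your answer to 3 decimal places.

P = 504.5 × 0.4364 = 220.1638 g.

220.164 g P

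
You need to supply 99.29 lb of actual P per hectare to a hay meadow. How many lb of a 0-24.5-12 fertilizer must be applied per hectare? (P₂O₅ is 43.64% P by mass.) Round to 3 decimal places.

As P₂O₅: 99.29 / 0.4364 = 227.521 lb per hectare.
Product per hectare = 227.521 / 24.5% = 928.6556 lb.

928.656 lb of product per hectare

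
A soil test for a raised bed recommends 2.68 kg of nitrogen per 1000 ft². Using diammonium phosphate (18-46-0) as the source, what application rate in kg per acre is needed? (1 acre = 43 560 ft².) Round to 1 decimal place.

Product per 1000 ft² = 2.68 / 18% = 14.8889 kg.
Convert to per acre: 14.8889 × 43.56 = 648.56 kg.

648.6 kg of product per acre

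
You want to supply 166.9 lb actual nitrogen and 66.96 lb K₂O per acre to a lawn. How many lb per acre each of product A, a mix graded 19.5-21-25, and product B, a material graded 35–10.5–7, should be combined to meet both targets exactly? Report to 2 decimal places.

Per-acre balance (a = product A, b = product B):
N: 0.195·a + 0.35·b = 166.9
K₂O: 0.25·a + 0.07·b = 66.96
Eliminate b: (row1) − 0.35/0.07·(row2) → -1.055·a = -167.9, so a = 159.147.
Then b = (66.96 − 0.25·159.147) / 0.07 = 388.1896.

159.15 lb product A, 388.19 lb product B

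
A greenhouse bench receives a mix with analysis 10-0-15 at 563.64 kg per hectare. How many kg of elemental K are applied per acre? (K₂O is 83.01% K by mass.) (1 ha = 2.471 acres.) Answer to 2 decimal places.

K₂O per hectare = 563.64 × 15% = 84.546 kg.
Elemental K = 84.546 × 0.8301 = 70.1816 kg per hectare.
Convert to per acre: 70.1816 × 0.404694 = 28.4021 kg.

28.40 kg K per acre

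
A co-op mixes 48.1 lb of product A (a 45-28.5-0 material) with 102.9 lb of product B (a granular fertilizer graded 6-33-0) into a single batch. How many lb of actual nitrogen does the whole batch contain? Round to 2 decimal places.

N mass = 45%×48.1 + 6%×102.9 = 27.819 lb.

27.82 lb N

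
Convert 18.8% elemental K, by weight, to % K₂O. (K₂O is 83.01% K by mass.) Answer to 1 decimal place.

%K₂O = 18.8 / 0.8301 = 22.6479%.

22.6% K₂O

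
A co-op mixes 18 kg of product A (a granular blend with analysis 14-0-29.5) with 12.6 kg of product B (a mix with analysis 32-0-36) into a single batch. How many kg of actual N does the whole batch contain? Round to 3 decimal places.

N mass = 14%×18 + 32%×12.6 = 6.552 kg.

6.552 kg N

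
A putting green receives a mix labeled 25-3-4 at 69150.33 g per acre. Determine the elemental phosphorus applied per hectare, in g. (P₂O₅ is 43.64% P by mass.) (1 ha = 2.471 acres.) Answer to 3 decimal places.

2237.036 g P per hectare

P₂O₅ per acre = 69150.33 × 3% = 2074.51 g.
Elemental P = 2074.51 × 0.4364 = 905.316 g per acre.
Convert to per hectare: 905.316 × 2.471 = 2237.0361 g.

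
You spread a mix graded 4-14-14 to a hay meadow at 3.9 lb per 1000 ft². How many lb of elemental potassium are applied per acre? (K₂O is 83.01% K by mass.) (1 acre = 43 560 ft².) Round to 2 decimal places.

K₂O per 1000 ft² = 3.9 × 14% = 0.546 lb.
Elemental K = 0.546 × 0.8301 = 0.453235 lb per 1000 ft².
Convert to per acre: 0.453235 × 43.56 = 19.7429 lb.

19.74 lb K per acre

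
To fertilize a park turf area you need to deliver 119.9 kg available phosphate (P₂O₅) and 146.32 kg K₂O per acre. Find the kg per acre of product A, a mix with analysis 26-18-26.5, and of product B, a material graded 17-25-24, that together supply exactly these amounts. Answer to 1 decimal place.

338.6 kg product A, 235.8 kg product B

Let a = kg of product A, b = kg of product B (per acre).
P₂O₅: 0.18·a + 0.25·b = 119.9
K₂O: 0.265·a + 0.24·b = 146.32
Solving simultaneously: a = 338.568, b = 235.831.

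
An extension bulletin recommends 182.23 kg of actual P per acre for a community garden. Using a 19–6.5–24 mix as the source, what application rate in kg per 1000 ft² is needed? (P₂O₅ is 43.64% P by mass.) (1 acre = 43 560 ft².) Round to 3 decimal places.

As P₂O₅: 182.23 / 0.4364 = 417.576 kg per acre.
Product per acre = 417.576 / 6.5% = 6424.24 kg.
Convert to per 1000 ft²: 6424.24 × 0.0229568 = 147.4803 kg.

147.480 kg of product per thousand sq ft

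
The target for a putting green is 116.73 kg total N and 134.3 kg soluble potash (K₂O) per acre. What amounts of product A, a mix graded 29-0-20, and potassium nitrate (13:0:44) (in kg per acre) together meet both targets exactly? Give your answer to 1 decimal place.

With a, b = kg per acre of product A and potassium nitrate:
N: 0.29·a + 0.13·b = 116.73
K₂O: 0.2·a + 0.44·b = 134.3
Eliminate a: (row1) − 0.29/0.2·(row2) → -0.508·b = -78.005, so b = 153.553.
Back-substitute: a = (116.73 − 0.13·153.553) / 0.29 = 333.683.

333.7 kg product A, 153.6 kg potassium nitrate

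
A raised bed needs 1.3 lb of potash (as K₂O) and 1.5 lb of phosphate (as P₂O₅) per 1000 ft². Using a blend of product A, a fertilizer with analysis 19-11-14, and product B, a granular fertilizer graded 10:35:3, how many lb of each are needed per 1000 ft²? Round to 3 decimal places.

Let a = lb of product A, b = lb of product B (per 1000 ft²).
K₂O: 0.14·a + 0.03·b = 1.3
P₂O₅: 0.11·a + 0.35·b = 1.5
Solving simultaneously: a = 8.97155, b = 1.46608.

8.972 lb product A, 1.466 lb product B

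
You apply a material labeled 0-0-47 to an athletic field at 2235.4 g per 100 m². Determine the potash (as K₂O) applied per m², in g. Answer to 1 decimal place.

K₂O per 100 m² = 2235.4 × 47% = 1050.64 g.
Convert to per m²: 1050.64 × 0.01 = 10.5064 g.

10.5 g K₂O per sq m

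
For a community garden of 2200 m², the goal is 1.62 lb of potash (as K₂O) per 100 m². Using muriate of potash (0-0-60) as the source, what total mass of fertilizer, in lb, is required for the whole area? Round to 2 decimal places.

Product per 100 m² = 1.62 / 60% = 2.7 lb.
Total product = 2.7 × 2200 / 100 = 59.4 lb.

59.40 lb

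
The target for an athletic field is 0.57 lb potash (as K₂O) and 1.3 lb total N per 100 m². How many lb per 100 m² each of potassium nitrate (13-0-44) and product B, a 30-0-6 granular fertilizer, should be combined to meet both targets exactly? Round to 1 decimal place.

0.7 lb potassium nitrate, 4.0 lb product B

Let a = lb of potassium nitrate, b = lb of product B (per 100 m²).
K₂O: 0.44·a + 0.06·b = 0.57
N: 0.13·a + 0.3·b = 1.3
Solving simultaneously: a = 0.748792, b = 4.00886.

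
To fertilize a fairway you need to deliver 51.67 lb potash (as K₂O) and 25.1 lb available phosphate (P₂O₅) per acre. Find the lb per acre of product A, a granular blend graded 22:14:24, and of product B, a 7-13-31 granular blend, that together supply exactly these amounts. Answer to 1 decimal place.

87.2 lb product A, 99.2 lb product B

Per-acre balance (a = product A, b = product B):
K₂O: 0.24·a + 0.31·b = 51.67
P₂O₅: 0.14·a + 0.13·b = 25.1
From row1: a = (51.67 − 0.31·b) / 0.24.
Into row2: 0.14·(51.67 − 0.31·b)/0.24 + 0.13·b = 25.1 → b = 99.1639, a = 87.2049.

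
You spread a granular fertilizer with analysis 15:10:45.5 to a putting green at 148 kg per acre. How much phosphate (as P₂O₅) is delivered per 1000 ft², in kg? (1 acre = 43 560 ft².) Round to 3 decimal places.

P₂O₅ per acre = 148 × 10% = 14.8 kg.
Convert to per 1000 ft²: 14.8 × 0.0229568 = 0.339761 kg.

0.340 kg P₂O₅ per thousand sq ft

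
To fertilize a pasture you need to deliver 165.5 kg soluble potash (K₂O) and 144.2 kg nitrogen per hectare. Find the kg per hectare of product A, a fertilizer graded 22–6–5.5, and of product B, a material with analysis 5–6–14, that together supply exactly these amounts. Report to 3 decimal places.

424.706 kg product A, 1015.294 kg product B

Per-hectare balance (a = product A, b = product B):
K₂O: 0.055·a + 0.14·b = 165.5
N: 0.22·a + 0.05·b = 144.2
Eliminate b: (row1) − 0.14/0.05·(row2) → -0.561·a = -238.26, so a = 424.7059.
Then b = (144.2 − 0.22·424.7059) / 0.05 = 1015.2941.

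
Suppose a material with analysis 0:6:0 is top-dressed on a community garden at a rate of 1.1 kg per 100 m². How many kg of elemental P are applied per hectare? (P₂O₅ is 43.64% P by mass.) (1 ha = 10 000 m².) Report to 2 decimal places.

2.88 kg P per hectare

P₂O₅ per 100 m² = 1.1 × 6% = 0.066 kg.
Elemental P = 0.066 × 0.4364 = 0.0288024 kg per 100 m².
Convert to per hectare: 0.0288024 × 100 = 2.88024 kg.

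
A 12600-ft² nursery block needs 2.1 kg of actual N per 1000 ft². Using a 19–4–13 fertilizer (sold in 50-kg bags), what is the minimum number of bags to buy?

Product per 1000 ft² = 2.1 / 19% = 11.0526 kg.
Total product = 11.0526 × 12600 / 1000 = 139.263 kg.
Bags = ⌈139.263 / 50⌉ = 3.

3 bags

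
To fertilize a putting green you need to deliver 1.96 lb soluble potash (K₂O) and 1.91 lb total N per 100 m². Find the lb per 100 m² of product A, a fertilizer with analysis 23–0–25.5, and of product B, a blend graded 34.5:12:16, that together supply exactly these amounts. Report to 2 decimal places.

With a, b = lb per 100 m² of product A and product B:
K₂O: 0.255·a + 0.16·b = 1.96
N: 0.23·a + 0.345·b = 1.91
From row1: a = (1.96 − 0.16·b) / 0.255.
Into row2: 0.23·(1.96 − 0.16·b)/0.255 + 0.345·b = 1.91 → b = 0.708354, a = 7.24182.

7.24 lb product A, 0.71 lb product B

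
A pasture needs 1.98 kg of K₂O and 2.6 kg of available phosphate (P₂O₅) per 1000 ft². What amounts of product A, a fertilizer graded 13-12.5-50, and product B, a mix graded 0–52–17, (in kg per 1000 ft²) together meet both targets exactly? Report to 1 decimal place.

Per-1000 ft² balance (a = product A, b = product B):
K₂O: 0.5·a + 0.17·b = 1.98
P₂O₅: 0.125·a + 0.52·b = 2.6
Eliminate a: (row1) − 0.5/0.125·(row2) → -1.91·b = -8.42, so b = 4.40838.
Back-substitute: a = (1.98 − 0.17·4.40838) / 0.5 = 2.46115.

2.5 kg product A, 4.4 kg product B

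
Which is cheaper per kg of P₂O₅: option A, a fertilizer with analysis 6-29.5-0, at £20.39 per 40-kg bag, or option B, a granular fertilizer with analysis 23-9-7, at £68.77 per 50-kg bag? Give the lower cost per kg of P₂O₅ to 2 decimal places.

£1.73 per kg P₂O₅ (option A)

option A: P₂O₅ per bag = 40 × 29.5% = 11.8 kg; cost = 20.39 / 11.8 = £1.7280/kg P₂O₅.
option B: P₂O₅ per bag = 50 × 9% = 4.5 kg; cost = 68.77 / 4.5 = £15.2822/kg P₂O₅.
option A is cheaper.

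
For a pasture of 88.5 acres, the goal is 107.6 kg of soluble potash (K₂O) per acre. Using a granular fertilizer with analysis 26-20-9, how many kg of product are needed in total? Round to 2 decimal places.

105806.67 kg

Product per acre = 107.6 / 9% = 1195.56 kg.
Total product = 1195.56 × 88.5 = 105806.667 kg.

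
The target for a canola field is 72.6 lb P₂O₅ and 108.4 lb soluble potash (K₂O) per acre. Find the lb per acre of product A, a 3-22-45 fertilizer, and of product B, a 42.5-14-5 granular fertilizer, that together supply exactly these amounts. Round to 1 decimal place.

222.0 lb product A, 169.7 lb product B

With a, b = lb per acre of product A and product B:
P₂O₅: 0.22·a + 0.14·b = 72.6
K₂O: 0.45·a + 0.05·b = 108.4
Solving simultaneously: a = 222.038, b = 169.654.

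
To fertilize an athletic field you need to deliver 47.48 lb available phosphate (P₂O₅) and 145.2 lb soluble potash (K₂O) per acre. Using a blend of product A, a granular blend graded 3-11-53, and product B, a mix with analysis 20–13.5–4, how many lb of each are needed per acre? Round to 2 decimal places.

263.63 lb product A, 136.89 lb product B

Let a = lb of product A, b = lb of product B (per acre).
P₂O₅: 0.11·a + 0.135·b = 47.48
K₂O: 0.53·a + 0.04·b = 145.2
From row1: a = (47.48 − 0.135·b) / 0.11.
Into row2: 0.53·(47.48 − 0.135·b)/0.11 + 0.04·b = 145.2 → b = 136.894, a = 263.631.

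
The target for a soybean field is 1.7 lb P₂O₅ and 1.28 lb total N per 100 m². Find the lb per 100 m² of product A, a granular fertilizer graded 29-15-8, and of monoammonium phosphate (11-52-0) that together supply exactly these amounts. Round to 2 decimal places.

Let a = lb of product A, b = lb of monoammonium phosphate (per 100 m²).
P₂O₅: 0.15·a + 0.52·b = 1.7
N: 0.29·a + 0.11·b = 1.28
From row1: a = (1.7 − 0.52·b) / 0.15.
Into row2: 0.29·(1.7 − 0.52·b)/0.15 + 0.11·b = 1.28 → b = 2.24125, a = 3.56366.

3.56 lb product A, 2.24 lb monoammonium phosphate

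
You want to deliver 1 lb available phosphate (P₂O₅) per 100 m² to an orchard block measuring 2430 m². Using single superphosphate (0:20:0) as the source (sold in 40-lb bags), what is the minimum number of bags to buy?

4 bags

Product per 100 m² = 1 / 20% = 5 lb.
Total product = 5 × 2430 / 100 = 121.5 lb.
Bags = ⌈121.5 / 40⌉ = 4.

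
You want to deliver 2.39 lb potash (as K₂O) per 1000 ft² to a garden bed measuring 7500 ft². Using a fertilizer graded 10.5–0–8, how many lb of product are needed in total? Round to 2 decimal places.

224.06 lb

Product per 1000 ft² = 2.39 / 8% = 29.875 lb.
Total product = 29.875 × 7500 / 1000 = 224.062 lb.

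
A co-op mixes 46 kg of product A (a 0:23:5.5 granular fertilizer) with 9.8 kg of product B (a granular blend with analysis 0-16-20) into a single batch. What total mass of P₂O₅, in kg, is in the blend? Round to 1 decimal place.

12.1 kg P₂O₅

P₂O₅ mass = 23%×46 + 16%×9.8 = 12.148 kg.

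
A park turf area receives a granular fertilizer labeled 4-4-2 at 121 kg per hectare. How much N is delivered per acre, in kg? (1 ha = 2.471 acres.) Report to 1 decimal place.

2.0 kg N per acre

nitrogen per hectare = 121 × 4% = 4.84 kg.
Convert to per acre: 4.84 × 0.404694 = 1.95872 kg.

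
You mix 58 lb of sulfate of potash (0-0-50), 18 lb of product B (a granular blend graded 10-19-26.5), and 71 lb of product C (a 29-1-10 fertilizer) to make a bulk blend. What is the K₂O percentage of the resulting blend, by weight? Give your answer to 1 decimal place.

Total mass = 58 + 18 + 71 = 147 lb.
K₂O mass = 50%×58 + 26.5%×18 + 10%×71 = 40.87 lb.
% K₂O = 40.87 / 147 = 27.8027%.

27.8% K₂O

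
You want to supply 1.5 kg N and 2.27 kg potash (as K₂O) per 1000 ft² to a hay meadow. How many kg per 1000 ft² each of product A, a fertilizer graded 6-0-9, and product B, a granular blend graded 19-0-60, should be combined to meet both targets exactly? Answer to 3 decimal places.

24.799 kg product A, 0.063 kg product B

Let a = kg of product A, b = kg of product B (per 1000 ft²).
N: 0.06·a + 0.19·b = 1.5
K₂O: 0.09·a + 0.6·b = 2.27
From row1: a = (1.5 − 0.19·b) / 0.06.
Into row2: 0.09·(1.5 − 0.19·b)/0.06 + 0.6·b = 2.27 → b = 0.0634921, a = 24.7989.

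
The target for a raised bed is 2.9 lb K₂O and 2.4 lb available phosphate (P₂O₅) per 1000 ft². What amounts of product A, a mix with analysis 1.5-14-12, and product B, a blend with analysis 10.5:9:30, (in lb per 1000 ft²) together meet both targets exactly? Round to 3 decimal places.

Let a = lb of product A, b = lb of product B (per 1000 ft²).
K₂O: 0.12·a + 0.3·b = 2.9
P₂O₅: 0.14·a + 0.09·b = 2.4
Eliminate b: (row1) − 0.3/0.09·(row2) → -0.346667·a = -5.1, so a = 14.7115.
Then b = (2.4 − 0.14·14.7115) / 0.09 = 3.78205.

14.712 lb product A, 3.782 lb product B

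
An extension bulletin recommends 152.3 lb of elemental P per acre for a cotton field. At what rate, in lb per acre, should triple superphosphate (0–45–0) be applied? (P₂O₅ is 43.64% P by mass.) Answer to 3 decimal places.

775.537 lb of product per acre

As P₂O₅: 152.3 / 0.4364 = 348.992 lb per acre.
Product per acre = 348.992 / 45% = 775.5372 lb.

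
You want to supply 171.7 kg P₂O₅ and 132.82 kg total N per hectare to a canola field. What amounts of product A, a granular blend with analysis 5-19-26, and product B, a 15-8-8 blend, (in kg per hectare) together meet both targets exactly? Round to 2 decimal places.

With a, b = kg per hectare of product A and product B:
P₂O₅: 0.19·a + 0.08·b = 171.7
N: 0.05·a + 0.15·b = 132.82
Eliminate a: (row1) − 0.19/0.05·(row2) → -0.49·b = -333.016, so b = 679.624.
Back-substitute: a = (171.7 − 0.08·679.624) / 0.19 = 617.527.

617.53 kg product A, 679.62 kg product B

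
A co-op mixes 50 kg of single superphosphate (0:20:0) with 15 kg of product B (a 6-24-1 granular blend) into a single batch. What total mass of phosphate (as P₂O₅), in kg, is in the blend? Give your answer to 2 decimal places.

P₂O₅ mass = 20%×50 + 24%×15 = 13.6 kg.

13.60 kg P₂O₅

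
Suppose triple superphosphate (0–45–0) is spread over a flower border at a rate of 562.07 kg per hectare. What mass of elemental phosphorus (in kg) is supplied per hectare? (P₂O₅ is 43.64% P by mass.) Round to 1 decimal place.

P₂O₅ per hectare = 562.07 × 45% = 252.932 kg.
Elemental P = 252.932 × 0.4364 = 110.379 kg per hectare.

110.4 kg P per hectare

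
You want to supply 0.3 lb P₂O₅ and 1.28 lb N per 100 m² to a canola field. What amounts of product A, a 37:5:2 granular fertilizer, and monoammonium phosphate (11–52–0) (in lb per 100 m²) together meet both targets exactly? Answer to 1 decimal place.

Let a = lb of product A, b = lb of monoammonium phosphate (per 100 m²).
P₂O₅: 0.05·a + 0.52·b = 0.3
N: 0.37·a + 0.11·b = 1.28
From row1: a = (0.3 − 0.52·b) / 0.05.
Into row2: 0.37·(0.3 − 0.52·b)/0.05 + 0.11·b = 1.28 → b = 0.251471, a = 3.3847.

3.4 lb product A, 0.3 lb monoammonium phosphate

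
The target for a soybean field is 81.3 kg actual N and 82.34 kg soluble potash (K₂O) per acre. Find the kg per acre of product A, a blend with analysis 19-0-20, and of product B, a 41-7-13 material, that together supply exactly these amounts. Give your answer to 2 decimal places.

404.72 kg product A, 10.74 kg product B

Let a = kg of product A, b = kg of product B (per acre).
N: 0.19·a + 0.41·b = 81.3
K₂O: 0.2·a + 0.13·b = 82.34
Eliminate b: (row1) − 0.41/0.13·(row2) → -0.440769·a = -178.388, so a = 404.719.
Then b = (82.34 − 0.2·404.719) / 0.13 = 10.73997.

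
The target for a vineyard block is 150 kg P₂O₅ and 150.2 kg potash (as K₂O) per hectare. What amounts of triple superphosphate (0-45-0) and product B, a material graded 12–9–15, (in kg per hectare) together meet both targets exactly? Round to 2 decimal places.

133.07 kg triple superphosphate, 1001.33 kg product B

Per-hectare balance (a = triple superphosphate, b = product B):
P₂O₅: 0.45·a + 0.09·b = 150
K₂O: 0·a + 0.15·b = 150.2
Solving simultaneously: a = 133.067, b = 1001.333.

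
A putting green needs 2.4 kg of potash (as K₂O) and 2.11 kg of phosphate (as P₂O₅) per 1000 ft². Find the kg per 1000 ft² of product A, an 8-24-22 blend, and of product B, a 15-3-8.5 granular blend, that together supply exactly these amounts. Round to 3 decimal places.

With a, b = kg per 1000 ft² of product A and product B:
K₂O: 0.22·a + 0.085·b = 2.4
P₂O₅: 0.24·a + 0.03·b = 2.11
Eliminate b: (row1) − 0.085/0.03·(row2) → -0.46·a = -3.57833, so a = 7.77899.
Then b = (2.11 − 0.24·7.77899) / 0.03 = 8.10145.

7.779 kg product A, 8.101 kg product B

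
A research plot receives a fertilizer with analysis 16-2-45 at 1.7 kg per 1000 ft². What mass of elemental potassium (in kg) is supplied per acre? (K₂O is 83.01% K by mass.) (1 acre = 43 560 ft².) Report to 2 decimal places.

27.66 kg K per acre

K₂O per 1000 ft² = 1.7 × 45% = 0.765 kg.
Elemental K = 0.765 × 0.8301 = 0.635026 kg per 1000 ft².
Convert to per acre: 0.635026 × 43.56 = 27.6618 kg.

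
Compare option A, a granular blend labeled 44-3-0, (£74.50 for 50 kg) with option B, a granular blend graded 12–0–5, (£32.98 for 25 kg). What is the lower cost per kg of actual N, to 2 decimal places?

£3.39 per kg N (option A)

option A: N per bag = 50 × 44% = 22 kg; cost = 74.50 / 22 = £3.3864/kg N.
option B: N per bag = 25 × 12% = 3 kg; cost = 32.98 / 3 = £10.9933/kg N.
option A is cheaper.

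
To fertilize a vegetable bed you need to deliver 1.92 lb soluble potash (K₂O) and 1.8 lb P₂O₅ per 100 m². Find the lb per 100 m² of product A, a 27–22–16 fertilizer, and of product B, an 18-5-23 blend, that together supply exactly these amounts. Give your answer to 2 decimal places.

7.46 lb product A, 3.15 lb product B

Per-100 m² balance (a = product A, b = product B):
K₂O: 0.16·a + 0.23·b = 1.92
P₂O₅: 0.22·a + 0.05·b = 1.8
From row1: a = (1.92 − 0.23·b) / 0.16.
Into row2: 0.22·(1.92 − 0.23·b)/0.16 + 0.05·b = 1.8 → b = 3.15493, a = 7.46479.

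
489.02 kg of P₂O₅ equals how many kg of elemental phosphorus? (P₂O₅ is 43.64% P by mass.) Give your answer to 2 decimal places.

213.41 kg P

P = 489.02 × 0.4364 = 213.408 kg.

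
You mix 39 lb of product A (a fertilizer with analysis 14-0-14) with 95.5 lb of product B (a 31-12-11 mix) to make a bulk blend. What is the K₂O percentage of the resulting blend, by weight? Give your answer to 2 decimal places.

Total mass = 39 + 95.5 = 134.5 lb.
K₂O mass = 14%×39 + 11%×95.5 = 15.965 lb.
% K₂O = 15.965 / 134.5 = 11.8699%.

11.87% K₂O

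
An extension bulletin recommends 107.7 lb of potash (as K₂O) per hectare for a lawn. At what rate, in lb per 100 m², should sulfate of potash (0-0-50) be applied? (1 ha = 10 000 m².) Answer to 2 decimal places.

Product per hectare = 107.7 / 50% = 215.4 lb.
Convert to per 100 m²: 215.4 × 0.01 = 2.154 lb.

2.15 lb of product per hundred sq m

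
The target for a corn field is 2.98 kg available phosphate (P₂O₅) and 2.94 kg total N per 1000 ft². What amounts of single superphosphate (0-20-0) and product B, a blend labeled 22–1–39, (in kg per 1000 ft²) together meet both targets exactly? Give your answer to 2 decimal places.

14.23 kg single superphosphate, 13.36 kg product B

Let a = kg of single superphosphate, b = kg of product B (per 1000 ft²).
P₂O₅: 0.2·a + 0.01·b = 2.98
N: 0·a + 0.22·b = 2.94
Solving simultaneously: a = 14.2318, b = 13.3636.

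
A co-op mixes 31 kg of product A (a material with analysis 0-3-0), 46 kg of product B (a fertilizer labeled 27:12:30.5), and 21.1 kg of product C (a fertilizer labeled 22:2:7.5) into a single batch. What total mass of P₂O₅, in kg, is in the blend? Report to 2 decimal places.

P₂O₅ mass = 3%×31 + 12%×46 + 2%×21.1 = 6.872 kg.

6.87 kg P₂O₅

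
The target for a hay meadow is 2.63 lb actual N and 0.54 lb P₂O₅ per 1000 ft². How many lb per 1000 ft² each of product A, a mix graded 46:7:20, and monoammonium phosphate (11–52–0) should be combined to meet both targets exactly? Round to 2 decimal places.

5.65 lb product A, 0.28 lb monoammonium phosphate

With a, b = lb per 1000 ft² of product A and monoammonium phosphate:
N: 0.46·a + 0.11·b = 2.63
P₂O₅: 0.07·a + 0.52·b = 0.54
Eliminate b: (row1) − 0.11/0.52·(row2) → 0.445192·a = 2.51577, so a = 5.65097.
Then b = (0.54 − 0.07·5.65097) / 0.52 = 0.277754.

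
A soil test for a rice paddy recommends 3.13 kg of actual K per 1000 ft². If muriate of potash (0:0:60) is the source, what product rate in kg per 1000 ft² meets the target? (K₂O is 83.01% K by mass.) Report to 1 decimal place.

6.3 kg of product per thousand sq ft

As K₂O: 3.13 / 0.8301 = 3.77063 kg per 1000 ft².
Product per 1000 ft² = 3.77063 / 60% = 6.28438 kg.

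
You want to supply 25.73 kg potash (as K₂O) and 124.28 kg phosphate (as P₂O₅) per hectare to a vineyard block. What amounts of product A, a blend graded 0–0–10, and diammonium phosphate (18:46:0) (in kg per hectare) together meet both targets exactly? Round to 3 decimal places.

Let a = kg of product A, b = kg of diammonium phosphate (per hectare).
K₂O: 0.1·a + 0·b = 25.73
P₂O₅: 0·a + 0.46·b = 124.28
Solving simultaneously: a = 257.3, b = 270.1739.

257.300 kg product A, 270.174 kg diammonium phosphate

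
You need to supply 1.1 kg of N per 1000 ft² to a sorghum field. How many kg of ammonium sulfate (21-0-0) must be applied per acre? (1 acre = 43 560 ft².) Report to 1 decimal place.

Product per 1000 ft² = 1.1 / 21% = 5.2381 kg.
Convert to per acre: 5.2381 × 43.56 = 228.171 kg.

228.2 kg of product per acre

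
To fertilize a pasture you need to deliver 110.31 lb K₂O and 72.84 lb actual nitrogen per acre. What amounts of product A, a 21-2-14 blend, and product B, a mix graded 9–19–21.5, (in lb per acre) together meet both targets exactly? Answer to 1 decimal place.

With a, b = lb per acre of product A and product B:
K₂O: 0.14·a + 0.215·b = 110.31
N: 0.21·a + 0.09·b = 72.84
Solving simultaneously: a = 176.12, b = 398.387.

176.1 lb product A, 398.4 lb product B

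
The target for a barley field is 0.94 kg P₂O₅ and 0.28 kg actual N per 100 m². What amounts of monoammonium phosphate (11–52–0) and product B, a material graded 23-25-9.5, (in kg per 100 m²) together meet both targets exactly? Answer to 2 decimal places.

1.59 kg monoammonium phosphate, 0.46 kg product B

Per-100 m² balance (a = monoammonium phosphate, b = product B):
P₂O₅: 0.52·a + 0.25·b = 0.94
N: 0.11·a + 0.23·b = 0.28
Eliminate a: (row1) − 0.52/0.11·(row2) → -0.837273·b = -0.383636, so b = 0.458198.
Back-substitute: a = (0.94 − 0.25·0.458198) / 0.52 = 1.5874.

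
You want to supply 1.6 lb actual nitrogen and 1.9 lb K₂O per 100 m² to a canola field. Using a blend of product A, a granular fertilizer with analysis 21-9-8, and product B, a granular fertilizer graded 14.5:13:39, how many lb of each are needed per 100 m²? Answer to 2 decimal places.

Let a = lb of product A, b = lb of product B (per 100 m²).
N: 0.21·a + 0.145·b = 1.6
K₂O: 0.08·a + 0.39·b = 1.9
Solving simultaneously: a = 4.95733, b = 3.85491.

4.96 lb product A, 3.85 lb product B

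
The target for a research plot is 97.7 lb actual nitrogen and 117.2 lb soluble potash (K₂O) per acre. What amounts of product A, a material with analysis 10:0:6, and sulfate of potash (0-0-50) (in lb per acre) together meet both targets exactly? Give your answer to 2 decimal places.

977.00 lb product A, 117.16 lb sulfate of potash

Per-acre balance (a = product A, b = sulfate of potash):
N: 0.1·a + 0·b = 97.7
K₂O: 0.06·a + 0.5·b = 117.2
Solving simultaneously: a = 977, b = 117.16.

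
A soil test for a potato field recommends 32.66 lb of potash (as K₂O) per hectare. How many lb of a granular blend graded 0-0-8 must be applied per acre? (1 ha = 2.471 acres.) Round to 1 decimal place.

Product per hectare = 32.66 / 8% = 408.25 lb.
Convert to per acre: 408.25 × 0.404694 = 165.217 lb.

165.2 lb of product per acre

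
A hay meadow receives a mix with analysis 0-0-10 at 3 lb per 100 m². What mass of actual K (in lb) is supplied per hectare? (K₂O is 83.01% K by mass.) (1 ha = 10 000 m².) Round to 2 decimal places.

24.90 lb K per hectare

K₂O per 100 m² = 3 × 10% = 0.3 lb.
Elemental K = 0.3 × 0.8301 = 0.24903 lb per 100 m².
Convert to per hectare: 0.24903 × 100 = 24.903 lb.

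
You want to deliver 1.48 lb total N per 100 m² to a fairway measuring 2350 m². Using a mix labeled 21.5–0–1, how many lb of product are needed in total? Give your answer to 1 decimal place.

161.8 lb

Product per 100 m² = 1.48 / 21.5% = 6.88372 lb.
Total product = 6.88372 × 2350 / 100 = 161.767 lb.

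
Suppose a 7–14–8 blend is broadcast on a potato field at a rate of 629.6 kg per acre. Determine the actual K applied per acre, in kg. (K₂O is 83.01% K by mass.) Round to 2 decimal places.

41.81 kg K per acre

K₂O per acre = 629.6 × 8% = 50.368 kg.
Elemental K = 50.368 × 0.8301 = 41.8105 kg per acre.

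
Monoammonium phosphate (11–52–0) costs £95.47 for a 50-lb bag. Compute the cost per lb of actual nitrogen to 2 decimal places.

N in bag = 50 × 11% = 5.5 lb.
Cost per lb N = £95.47 / 5.5 = £17.3582.

£17.36 per lb N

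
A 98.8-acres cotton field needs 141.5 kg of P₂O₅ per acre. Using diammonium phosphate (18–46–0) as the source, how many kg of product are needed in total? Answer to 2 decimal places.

30391.74 kg

Product per acre = 141.5 / 46% = 307.609 kg.
Total product = 307.609 × 98.8 = 30391.739 kg.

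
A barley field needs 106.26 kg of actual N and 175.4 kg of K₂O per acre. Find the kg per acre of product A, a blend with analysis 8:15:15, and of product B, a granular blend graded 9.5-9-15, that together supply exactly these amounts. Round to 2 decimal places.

With a, b = kg per acre of product A and product B:
N: 0.08·a + 0.095·b = 106.26
K₂O: 0.15·a + 0.15·b = 175.4
Solving simultaneously: a = 321.778, b = 847.556.

321.78 kg product A, 847.56 kg product B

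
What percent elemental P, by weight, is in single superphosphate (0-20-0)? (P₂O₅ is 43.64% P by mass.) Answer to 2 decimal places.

%P = 20 × 0.4364 = 8.728%.

8.73% P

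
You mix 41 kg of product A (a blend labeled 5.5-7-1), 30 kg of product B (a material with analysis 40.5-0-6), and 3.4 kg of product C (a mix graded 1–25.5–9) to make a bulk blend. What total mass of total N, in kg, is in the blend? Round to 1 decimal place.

N mass = 5.5%×41 + 40.5%×30 + 1%×3.4 = 14.439 kg.

14.4 kg N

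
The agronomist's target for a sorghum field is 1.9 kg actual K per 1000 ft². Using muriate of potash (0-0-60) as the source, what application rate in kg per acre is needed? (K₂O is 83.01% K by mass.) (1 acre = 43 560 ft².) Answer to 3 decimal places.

As K₂O: 1.9 / 0.8301 = 2.28888 kg per 1000 ft².
Product per 1000 ft² = 2.28888 / 60% = 3.8148 kg.
Convert to per acre: 3.8148 × 43.56 = 166.1728 kg.

166.173 kg of product per acre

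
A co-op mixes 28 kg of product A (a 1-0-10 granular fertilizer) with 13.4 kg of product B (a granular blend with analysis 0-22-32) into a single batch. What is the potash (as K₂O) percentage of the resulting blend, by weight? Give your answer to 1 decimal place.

Total mass = 28 + 13.4 = 41.4 kg.
K₂O mass = 10%×28 + 32%×13.4 = 7.088 kg.
% K₂O = 7.088 / 41.4 = 17.1208%.

17.1% K₂O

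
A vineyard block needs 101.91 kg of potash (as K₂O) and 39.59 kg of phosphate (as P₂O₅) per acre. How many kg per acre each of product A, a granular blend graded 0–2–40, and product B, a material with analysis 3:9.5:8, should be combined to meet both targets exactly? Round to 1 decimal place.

Let a = kg of product A, b = kg of product B (per acre).
K₂O: 0.4·a + 0.08·b = 101.91
P₂O₅: 0.02·a + 0.095·b = 39.59
From row1: a = (101.91 − 0.08·b) / 0.4.
Into row2: 0.02·(101.91 − 0.08·b)/0.4 + 0.095·b = 39.59 → b = 379.06, a = 178.963.

179.0 kg product A, 379.1 kg product B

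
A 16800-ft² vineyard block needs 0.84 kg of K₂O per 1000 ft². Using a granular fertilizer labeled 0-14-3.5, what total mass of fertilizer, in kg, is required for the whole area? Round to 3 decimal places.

Product per 1000 ft² = 0.84 / 3.5% = 24 kg.
Total product = 24 × 16800 / 1000 = 403.2 kg.

403.200 kg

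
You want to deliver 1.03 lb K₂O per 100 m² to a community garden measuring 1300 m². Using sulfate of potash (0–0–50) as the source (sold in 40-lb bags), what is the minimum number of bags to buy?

1 bags

Product per 100 m² = 1.03 / 50% = 2.06 lb.
Total product = 2.06 × 1300 / 100 = 26.78 lb.
Bags = ⌈26.78 / 40⌉ = 1.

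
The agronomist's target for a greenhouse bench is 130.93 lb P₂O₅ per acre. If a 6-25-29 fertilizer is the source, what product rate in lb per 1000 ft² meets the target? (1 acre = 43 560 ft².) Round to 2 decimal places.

12.02 lb of product per thousand sq ft

Product per acre = 130.93 / 25% = 523.72 lb.
Convert to per 1000 ft²: 523.72 × 0.0229568 = 12.023 lb.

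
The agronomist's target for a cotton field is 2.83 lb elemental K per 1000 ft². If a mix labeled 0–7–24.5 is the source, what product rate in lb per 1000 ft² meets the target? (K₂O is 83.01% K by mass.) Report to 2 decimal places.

As K₂O: 2.83 / 0.8301 = 3.40923 lb per 1000 ft².
Product per 1000 ft² = 3.40923 / 24.5% = 13.9152 lb.

13.92 lb of product per thousand sq ft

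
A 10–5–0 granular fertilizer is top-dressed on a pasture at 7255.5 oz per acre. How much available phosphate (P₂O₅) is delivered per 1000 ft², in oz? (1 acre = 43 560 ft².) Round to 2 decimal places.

P₂O₅ per acre = 7255.5 × 5% = 362.775 oz.
Convert to per 1000 ft²: 362.775 × 0.0229568 = 8.32817 oz.

8.33 oz P₂O₅ per thousand sq ft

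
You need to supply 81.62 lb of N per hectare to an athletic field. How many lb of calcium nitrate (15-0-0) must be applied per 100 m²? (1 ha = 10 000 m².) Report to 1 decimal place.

5.4 lb of product per hundred sq m

Product per hectare = 81.62 / 15% = 544.133 lb.
Convert to per 100 m²: 544.133 × 0.01 = 5.44133 lb.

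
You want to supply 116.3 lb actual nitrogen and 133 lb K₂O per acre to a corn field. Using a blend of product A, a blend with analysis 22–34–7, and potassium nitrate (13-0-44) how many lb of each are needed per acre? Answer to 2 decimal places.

386.34 lb product A, 240.81 lb potassium nitrate

Per-acre balance (a = product A, b = potassium nitrate):
N: 0.22·a + 0.13·b = 116.3
K₂O: 0.07·a + 0.44·b = 133
From row1: a = (116.3 − 0.13·b) / 0.22.
Into row2: 0.07·(116.3 − 0.13·b)/0.22 + 0.44·b = 133 → b = 240.8096, a = 386.3398.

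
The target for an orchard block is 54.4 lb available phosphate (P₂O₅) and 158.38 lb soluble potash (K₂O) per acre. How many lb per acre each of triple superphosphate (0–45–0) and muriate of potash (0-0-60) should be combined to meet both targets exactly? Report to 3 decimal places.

Let a = lb of triple superphosphate, b = lb of muriate of potash (per acre).
P₂O₅: 0.45·a + 0·b = 54.4
K₂O: 0·a + 0.6·b = 158.38
Solving simultaneously: a = 120.8889, b = 263.9667.

120.889 lb triple superphosphate, 263.967 lb muriate of potash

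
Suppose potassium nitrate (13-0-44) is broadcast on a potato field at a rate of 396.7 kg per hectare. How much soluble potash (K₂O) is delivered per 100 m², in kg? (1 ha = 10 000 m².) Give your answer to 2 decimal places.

K₂O per hectare = 396.7 × 44% = 174.548 kg.
Convert to per 100 m²: 174.548 × 0.01 = 1.74548 kg.

1.75 kg K₂O per hundred sq m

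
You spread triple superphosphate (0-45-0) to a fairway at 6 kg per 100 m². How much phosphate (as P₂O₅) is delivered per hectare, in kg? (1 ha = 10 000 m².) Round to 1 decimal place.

P₂O₅ per 100 m² = 6 × 45% = 2.7 kg.
Convert to per hectare: 2.7 × 100 = 270 kg.

270.0 kg P₂O₅ per hectare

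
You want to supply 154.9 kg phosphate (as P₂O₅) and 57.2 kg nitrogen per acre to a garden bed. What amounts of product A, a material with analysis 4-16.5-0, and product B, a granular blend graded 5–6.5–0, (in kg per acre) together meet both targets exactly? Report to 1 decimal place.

712.7 kg product A, 573.8 kg product B

Per-acre balance (a = product A, b = product B):
P₂O₅: 0.165·a + 0.065·b = 154.9
N: 0.04·a + 0.05·b = 57.2
Eliminate a: (row1) − 0.165/0.04·(row2) → -0.14125·b = -81.05, so b = 573.805.
Back-substitute: a = (154.9 − 0.065·573.805) / 0.165 = 712.743.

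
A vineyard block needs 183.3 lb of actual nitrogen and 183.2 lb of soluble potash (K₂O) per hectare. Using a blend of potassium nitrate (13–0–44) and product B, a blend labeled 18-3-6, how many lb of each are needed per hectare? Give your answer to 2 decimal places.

Per-hectare balance (a = potassium nitrate, b = product B):
N: 0.13·a + 0.18·b = 183.3
K₂O: 0.44·a + 0.06·b = 183.2
Solving simultaneously: a = 307.815, b = 796.022.

307.82 lb potassium nitrate, 796.02 lb product B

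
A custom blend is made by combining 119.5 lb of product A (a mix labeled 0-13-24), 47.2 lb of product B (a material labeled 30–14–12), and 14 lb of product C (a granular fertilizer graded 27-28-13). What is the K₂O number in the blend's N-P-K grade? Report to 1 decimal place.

Total mass = 119.5 + 47.2 + 14 = 180.7 lb.
K₂O mass = 24%×119.5 + 12%×47.2 + 13%×14 = 36.164 lb.
% K₂O = 36.164 / 180.7 = 20.0133%.

20.0% K₂O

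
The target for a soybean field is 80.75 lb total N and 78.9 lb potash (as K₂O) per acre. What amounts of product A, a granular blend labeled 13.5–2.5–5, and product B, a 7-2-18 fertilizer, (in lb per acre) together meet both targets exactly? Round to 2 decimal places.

433.27 lb product A, 317.98 lb product B

Let a = lb of product A, b = lb of product B (per acre).
N: 0.135·a + 0.07·b = 80.75
K₂O: 0.05·a + 0.18·b = 78.9
Solving simultaneously: a = 433.269, b = 317.981.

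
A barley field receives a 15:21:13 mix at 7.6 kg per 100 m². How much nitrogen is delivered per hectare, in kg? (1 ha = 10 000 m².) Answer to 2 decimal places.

nitrogen per 100 m² = 7.6 × 15% = 1.14 kg.
Convert to per hectare: 1.14 × 100 = 114 kg.

114.00 kg N per hectare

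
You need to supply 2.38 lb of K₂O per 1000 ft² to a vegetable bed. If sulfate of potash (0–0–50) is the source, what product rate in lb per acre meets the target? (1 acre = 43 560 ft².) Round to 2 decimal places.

207.35 lb of product per acre

Product per 1000 ft² = 2.38 / 50% = 4.76 lb.
Convert to per acre: 4.76 × 43.56 = 207.346 lb.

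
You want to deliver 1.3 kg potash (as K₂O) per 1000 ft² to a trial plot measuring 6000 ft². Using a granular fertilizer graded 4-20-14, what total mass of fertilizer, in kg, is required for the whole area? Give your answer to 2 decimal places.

55.71 kg

Product per 1000 ft² = 1.3 / 14% = 9.28571 kg.
Total product = 9.28571 × 6000 / 1000 = 55.7143 kg.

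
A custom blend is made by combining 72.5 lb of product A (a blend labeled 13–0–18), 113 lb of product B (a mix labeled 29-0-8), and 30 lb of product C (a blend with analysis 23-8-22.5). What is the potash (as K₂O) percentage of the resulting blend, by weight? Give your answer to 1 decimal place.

13.4% K₂O

Total mass = 72.5 + 113 + 30 = 215.5 lb.
K₂O mass = 18%×72.5 + 8%×113 + 22.5%×30 = 28.84 lb.
% K₂O = 28.84 / 215.5 = 13.3828%.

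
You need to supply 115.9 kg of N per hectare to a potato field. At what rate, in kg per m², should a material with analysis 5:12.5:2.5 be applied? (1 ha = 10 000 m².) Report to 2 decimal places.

Product per hectare = 115.9 / 5% = 2318 kg.
Convert to per m²: 2318 × 0.0001 = 0.2318 kg.

0.23 kg of product per sq m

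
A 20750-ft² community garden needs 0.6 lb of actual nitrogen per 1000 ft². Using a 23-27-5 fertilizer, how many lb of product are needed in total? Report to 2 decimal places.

Product per 1000 ft² = 0.6 / 23% = 2.6087 lb.
Total product = 2.6087 × 20750 / 1000 = 54.1304 lb.

54.13 lb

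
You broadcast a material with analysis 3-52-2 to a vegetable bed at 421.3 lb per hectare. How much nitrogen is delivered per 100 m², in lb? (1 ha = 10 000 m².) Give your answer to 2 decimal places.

nitrogen per hectare = 421.3 × 3% = 12.639 lb.
Convert to per 100 m²: 12.639 × 0.01 = 0.12639 lb.

0.13 lb N per hundred sq m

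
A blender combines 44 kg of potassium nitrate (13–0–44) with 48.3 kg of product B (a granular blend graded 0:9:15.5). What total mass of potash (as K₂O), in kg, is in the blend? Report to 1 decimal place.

K₂O mass = 44%×44 + 15.5%×48.3 = 26.8465 kg.

26.8 kg K₂O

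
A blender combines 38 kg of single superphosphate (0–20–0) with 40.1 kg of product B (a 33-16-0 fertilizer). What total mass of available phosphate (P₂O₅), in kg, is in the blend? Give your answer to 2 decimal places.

14.02 kg P₂O₅

P₂O₅ mass = 20%×38 + 16%×40.1 = 14.016 kg.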